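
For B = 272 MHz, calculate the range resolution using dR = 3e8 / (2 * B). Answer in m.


dR = 3e8 / (2 * 272000000.0) = 0.55 m

0.55 m


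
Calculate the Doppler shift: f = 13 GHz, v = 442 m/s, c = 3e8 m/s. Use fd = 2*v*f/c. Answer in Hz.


fd = 2 * 442 * 13000000000.0 / 3e8 = 38306.7 Hz

38306.7 Hz


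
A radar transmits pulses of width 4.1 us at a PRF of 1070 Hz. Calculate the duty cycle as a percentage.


DC = 4.1e-6 * 1070 * 100 = 0.44%

0.44%


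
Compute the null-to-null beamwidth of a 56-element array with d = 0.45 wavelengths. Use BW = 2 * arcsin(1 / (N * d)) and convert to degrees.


1/(N*d) = 1/(56*0.45) = 0.039683
BW = 2*arcsin(0.039683) = 4.5 degrees

4.5 degrees


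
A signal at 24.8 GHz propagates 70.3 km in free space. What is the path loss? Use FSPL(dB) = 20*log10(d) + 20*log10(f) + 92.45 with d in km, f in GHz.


20*log10(70.3) = 36.94
20*log10(24.8) = 27.89
FSPL = 157.3 dB

157.3 dB


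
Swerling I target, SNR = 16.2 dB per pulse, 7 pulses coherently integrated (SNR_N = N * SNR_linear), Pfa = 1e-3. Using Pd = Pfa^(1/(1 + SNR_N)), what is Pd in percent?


SNR_lin = 10^(16.2/10) = 41.68694
SNR_N = 7 * 41.68694 = 291.80858
1/(1 + SNR_N) = 1/292.80858 = 0.0034152
Pd = (1e-3)^0.0034152 = 0.97668
Pd = 97.7%

97.7%


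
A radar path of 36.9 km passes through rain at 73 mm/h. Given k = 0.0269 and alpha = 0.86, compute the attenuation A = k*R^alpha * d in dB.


gamma = 0.0269 * 73^0.86 = 1.076986 dB/km
A = 1.076986 * 36.9 = 39.74 dB

39.74 dB


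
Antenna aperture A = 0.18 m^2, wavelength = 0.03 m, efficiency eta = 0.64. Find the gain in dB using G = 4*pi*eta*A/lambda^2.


G_linear = 4*pi*0.64*0.18/0.03^2 = 1608.5
G_dB = 10*log10(1608.5) = 32.1 dB

32.1 dB


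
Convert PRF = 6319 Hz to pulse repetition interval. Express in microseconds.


PRI = 1/6319 = 0.0001582529 s = 158.3 us

158.3 us


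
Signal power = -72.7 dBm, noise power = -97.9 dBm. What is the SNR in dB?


SNR = -72.7 - (-97.9) = 25.2 dB

25.2 dB


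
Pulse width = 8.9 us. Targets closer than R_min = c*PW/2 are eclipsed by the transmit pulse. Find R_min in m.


R_min = 3e8 * 8.9e-6 / 2 = 1335.0 m

1335.0 m


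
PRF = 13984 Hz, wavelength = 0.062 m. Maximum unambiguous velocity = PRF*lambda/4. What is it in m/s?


V_ua = 13984 * 0.062 / 4 = 216.8 m/s

216.8 m/s


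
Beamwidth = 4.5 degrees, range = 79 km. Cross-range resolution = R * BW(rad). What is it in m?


BW_rad = 0.078539816
CR = 79000 * 0.078539816 = 6204.6 m

6204.6 m


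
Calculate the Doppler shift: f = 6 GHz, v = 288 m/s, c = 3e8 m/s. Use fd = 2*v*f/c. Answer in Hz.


fd = 2 * 288 * 6000000000.0 / 3e8 = 11520.0 Hz

11520.0 Hz


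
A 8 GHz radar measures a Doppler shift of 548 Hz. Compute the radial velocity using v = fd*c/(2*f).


v = 548 * 3e8 / (2 * 8000000000.0) = 10.3 m/s

10.3 m/s


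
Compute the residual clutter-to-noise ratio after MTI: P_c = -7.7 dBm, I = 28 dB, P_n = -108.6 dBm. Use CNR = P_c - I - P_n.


CNR = -7.7 - 28 - (-108.6) = 72.9 dB

72.9 dB


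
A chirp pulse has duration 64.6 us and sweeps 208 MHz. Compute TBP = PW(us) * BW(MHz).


TBP = 64.6 * 208 = 13436.8

13436.8


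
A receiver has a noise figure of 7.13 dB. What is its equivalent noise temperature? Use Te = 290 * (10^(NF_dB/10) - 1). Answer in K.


NF_lin = 10^(7.13/10) = 5.164164
Te = 290 * (5.164164 - 1) = 1207.6 K

1207.6 K


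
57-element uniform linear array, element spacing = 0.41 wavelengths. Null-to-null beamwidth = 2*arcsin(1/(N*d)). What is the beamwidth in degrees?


1/(N*d) = 1/(57*0.41) = 0.04279
BW = 2*arcsin(0.04279) = 4.9 degrees

4.9 degrees


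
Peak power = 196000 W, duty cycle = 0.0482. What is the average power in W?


P_avg = 196000 * 0.0482 = 9447.2 W

9447.2 W


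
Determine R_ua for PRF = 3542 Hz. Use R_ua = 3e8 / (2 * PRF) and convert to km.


R_ua = 3e8 / (2 * 3542) = 42349.0 m = 42.3 km

42.3 km


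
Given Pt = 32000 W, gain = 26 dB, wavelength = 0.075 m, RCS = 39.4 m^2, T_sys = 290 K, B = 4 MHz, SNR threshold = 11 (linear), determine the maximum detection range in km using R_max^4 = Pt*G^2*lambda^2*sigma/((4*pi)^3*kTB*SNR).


G_lin = 10^(26/10) = 398.107171
R^4 = 32000 * 398.107171^2 * 0.075^2 * 39.4 / ((4*pi)^3 * 1.38e-23 * 290 * 4000000.0 * 11)
R^4 = 3.21669e18 m^4
R_max = (3.21669e18)^(1/4) = 42349.9 m = 42.3 km

42.3 km


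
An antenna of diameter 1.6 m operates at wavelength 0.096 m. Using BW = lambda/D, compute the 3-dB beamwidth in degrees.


BW_rad = 0.096 / 1.6 = 0.06
BW_deg = 3.44 degrees

3.44 degrees


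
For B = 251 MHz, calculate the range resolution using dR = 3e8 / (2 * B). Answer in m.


dR = 3e8 / (2 * 251000000.0) = 0.6 m

0.6 m


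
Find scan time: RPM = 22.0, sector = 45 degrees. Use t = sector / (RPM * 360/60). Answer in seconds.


t = 45 / (22.0 * 360) * 60 = 0.34 s

0.34 s


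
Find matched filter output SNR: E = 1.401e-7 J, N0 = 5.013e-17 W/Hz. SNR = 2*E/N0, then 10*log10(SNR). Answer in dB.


SNR_lin = 2 * 1.401e-7 / 5.013e-17 = 5.589e9
SNR_dB = 10*log10(5.589e9) = 97.5 dB

97.5 dB


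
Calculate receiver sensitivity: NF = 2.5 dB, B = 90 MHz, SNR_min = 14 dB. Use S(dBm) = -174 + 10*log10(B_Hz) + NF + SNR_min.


10*log10(90000000.0) = 79.54
S = -174 + 79.54 + 2.5 + 14 = -78.0 dBm

-78.0 dBm


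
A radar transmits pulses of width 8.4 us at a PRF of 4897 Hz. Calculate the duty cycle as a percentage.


DC = 8.4e-6 * 4897 * 100 = 4.11%

4.11%


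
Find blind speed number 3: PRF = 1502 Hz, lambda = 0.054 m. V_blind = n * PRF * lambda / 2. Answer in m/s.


V_blind = 3 * 1502 * 0.054 / 2 = 121.7 m/s

121.7 m/s


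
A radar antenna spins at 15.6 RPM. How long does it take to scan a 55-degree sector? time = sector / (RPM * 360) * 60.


t = 55 / (15.6 * 360) * 60 = 0.59 s

0.59 s


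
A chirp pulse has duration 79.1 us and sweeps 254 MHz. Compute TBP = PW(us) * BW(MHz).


TBP = 79.1 * 254 = 20091.4

20091.4


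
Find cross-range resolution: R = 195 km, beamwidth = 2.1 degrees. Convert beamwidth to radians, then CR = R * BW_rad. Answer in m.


BW_rad = 0.036651914
CR = 195000 * 0.036651914 = 7147.1 m

7147.1 m


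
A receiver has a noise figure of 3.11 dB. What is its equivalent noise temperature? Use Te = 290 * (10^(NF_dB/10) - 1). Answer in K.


NF_lin = 10^(3.11/10) = 2.046445
Te = 290 * (2.046445 - 1) = 303.5 K

303.5 K


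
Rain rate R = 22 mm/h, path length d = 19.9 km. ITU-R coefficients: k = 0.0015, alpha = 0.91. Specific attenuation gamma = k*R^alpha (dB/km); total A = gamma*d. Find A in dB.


gamma = 0.0015 * 22^0.91 = 0.024986 dB/km
A = 0.024986 * 19.9 = 0.5 dB

0.5 dB


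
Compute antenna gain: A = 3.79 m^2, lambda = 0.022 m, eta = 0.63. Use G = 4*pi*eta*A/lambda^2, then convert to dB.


G_linear = 4*pi*0.63*3.79/0.022^2 = 61993.23
G_dB = 10*log10(61993.23) = 47.9 dB

47.9 dB


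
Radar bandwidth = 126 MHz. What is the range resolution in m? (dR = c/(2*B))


dR = 3e8 / (2 * 126000000.0) = 1.19 m

1.19 m


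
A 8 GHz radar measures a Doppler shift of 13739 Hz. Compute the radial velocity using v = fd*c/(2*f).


v = 13739 * 3e8 / (2 * 8000000000.0) = 257.6 m/s

257.6 m/s


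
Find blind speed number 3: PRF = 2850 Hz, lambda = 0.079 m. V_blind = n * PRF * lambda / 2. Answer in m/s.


V_blind = 3 * 2850 * 0.079 / 2 = 337.7 m/s

337.7 m/s


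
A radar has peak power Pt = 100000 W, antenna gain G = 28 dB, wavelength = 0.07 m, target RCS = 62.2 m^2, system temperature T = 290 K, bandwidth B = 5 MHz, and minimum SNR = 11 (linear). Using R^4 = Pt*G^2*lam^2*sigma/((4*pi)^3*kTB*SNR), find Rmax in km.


G_lin = 10^(28/10) = 630.957344
R^4 = 100000 * 630.957344^2 * 0.07^2 * 62.2 / ((4*pi)^3 * 1.38e-23 * 290 * 5000000.0 * 11)
R^4 = 2.7779e19 m^4
R_max = (2.7779e19)^(1/4) = 72598.8 m = 72.6 km

72.6 km


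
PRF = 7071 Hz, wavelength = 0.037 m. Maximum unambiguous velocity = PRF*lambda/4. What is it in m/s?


V_ua = 7071 * 0.037 / 4 = 65.4 m/s

65.4 m/s


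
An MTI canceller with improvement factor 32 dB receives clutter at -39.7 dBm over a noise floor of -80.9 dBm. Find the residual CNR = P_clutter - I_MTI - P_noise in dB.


CNR = -39.7 - 32 - (-80.9) = 9.2 dB

9.2 dB


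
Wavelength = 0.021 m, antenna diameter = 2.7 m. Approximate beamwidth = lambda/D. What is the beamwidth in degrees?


BW_rad = 0.021 / 2.7 = 0.007778
BW_deg = 0.45 degrees

0.45 degrees


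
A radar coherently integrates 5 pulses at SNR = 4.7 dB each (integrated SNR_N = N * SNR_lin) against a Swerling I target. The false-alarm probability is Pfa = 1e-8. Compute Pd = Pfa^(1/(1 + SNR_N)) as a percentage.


SNR_lin = 10^(4.7/10) = 2.95121
SNR_N = 5 * 2.95121 = 14.75605
1/(1 + SNR_N) = 1/15.75605 = 0.0634677
Pd = (1e-8)^0.0634677 = 0.31064
Pd = 31.1%

31.1%


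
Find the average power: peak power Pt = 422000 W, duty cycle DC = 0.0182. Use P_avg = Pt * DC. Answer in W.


P_avg = 422000 * 0.0182 = 7680.4 W

7680.4 W


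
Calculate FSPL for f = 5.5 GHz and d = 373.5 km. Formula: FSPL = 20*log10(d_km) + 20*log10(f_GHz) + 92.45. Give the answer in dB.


20*log10(373.5) = 51.45
20*log10(5.5) = 14.81
FSPL = 158.7 dB

158.7 dB


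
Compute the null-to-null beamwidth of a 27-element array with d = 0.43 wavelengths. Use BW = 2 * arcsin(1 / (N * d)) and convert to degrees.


1/(N*d) = 1/(27*0.43) = 0.086133
BW = 2*arcsin(0.086133) = 9.9 degrees

9.9 degrees


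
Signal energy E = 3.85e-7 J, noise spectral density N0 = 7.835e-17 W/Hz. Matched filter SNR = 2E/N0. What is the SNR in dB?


SNR_lin = 2 * 3.85e-7 / 7.835e-17 = 9.828e9
SNR_dB = 10*log10(9.828e9) = 99.9 dB

99.9 dB


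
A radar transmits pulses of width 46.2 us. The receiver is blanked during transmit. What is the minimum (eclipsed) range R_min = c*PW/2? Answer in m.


R_min = 3e8 * 46.2e-6 / 2 = 6930.0 m

6930.0 m


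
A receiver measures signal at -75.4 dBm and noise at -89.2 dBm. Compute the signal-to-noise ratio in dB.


SNR = -75.4 - (-89.2) = 13.8 dB

13.8 dB


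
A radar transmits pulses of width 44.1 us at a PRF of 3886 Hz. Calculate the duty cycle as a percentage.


DC = 44.1e-6 * 3886 * 100 = 17.14%

17.14%


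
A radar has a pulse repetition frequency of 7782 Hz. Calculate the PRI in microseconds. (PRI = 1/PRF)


PRI = 1/7782 = 0.0001285017 s = 128.5 us

128.5 us


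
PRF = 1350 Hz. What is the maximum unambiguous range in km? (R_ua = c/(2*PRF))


R_ua = 3e8 / (2 * 1350) = 111111.1 m = 111.1 km

111.1 km


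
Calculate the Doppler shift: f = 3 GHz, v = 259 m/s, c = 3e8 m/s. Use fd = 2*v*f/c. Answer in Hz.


fd = 2 * 259 * 3000000000.0 / 3e8 = 5180.0 Hz

5180.0 Hz


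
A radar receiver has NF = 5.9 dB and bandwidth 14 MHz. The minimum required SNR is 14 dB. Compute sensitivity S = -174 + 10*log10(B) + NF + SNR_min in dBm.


10*log10(14000000.0) = 71.46
S = -174 + 71.46 + 5.9 + 14 = -82.6 dBm

-82.6 dBm


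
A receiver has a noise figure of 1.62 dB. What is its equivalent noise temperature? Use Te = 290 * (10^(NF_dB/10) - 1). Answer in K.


NF_lin = 10^(1.62/10) = 1.452112
Te = 290 * (1.452112 - 1) = 131.1 K

131.1 K


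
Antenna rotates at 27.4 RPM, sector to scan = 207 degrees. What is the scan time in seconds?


t = 207 / (27.4 * 360) * 60 = 1.26 s

1.26 s


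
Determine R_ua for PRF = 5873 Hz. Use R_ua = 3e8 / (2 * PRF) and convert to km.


R_ua = 3e8 / (2 * 5873) = 25540.6 m = 25.5 km

25.5 km


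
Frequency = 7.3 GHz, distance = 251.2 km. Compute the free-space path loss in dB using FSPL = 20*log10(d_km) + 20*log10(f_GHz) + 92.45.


20*log10(251.2) = 48.0
20*log10(7.3) = 17.27
FSPL = 157.7 dB

157.7 dB


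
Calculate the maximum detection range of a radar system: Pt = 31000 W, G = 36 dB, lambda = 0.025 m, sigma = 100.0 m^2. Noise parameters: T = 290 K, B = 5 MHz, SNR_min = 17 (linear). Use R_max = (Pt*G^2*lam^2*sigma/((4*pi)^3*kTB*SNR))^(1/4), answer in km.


G_lin = 10^(36/10) = 3981.071706
R^4 = 31000 * 3981.071706^2 * 0.025^2 * 100.0 / ((4*pi)^3 * 1.38e-23 * 290 * 5000000.0 * 17)
R^4 = 4.549e19 m^4
R_max = (4.549e19)^(1/4) = 82125.7 m = 82.1 km

82.1 km


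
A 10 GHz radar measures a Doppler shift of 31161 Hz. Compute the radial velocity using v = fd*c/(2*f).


v = 31161 * 3e8 / (2 * 10000000000.0) = 467.4 m/s

467.4 m/s


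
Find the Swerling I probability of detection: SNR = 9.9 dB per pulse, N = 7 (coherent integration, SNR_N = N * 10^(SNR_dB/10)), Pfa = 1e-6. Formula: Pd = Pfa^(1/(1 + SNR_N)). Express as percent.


SNR_lin = 10^(9.9/10) = 9.77237
SNR_N = 7 * 9.77237 = 68.40659
1/(1 + SNR_N) = 1/69.40659 = 0.0144079
Pd = (1e-6)^0.0144079 = 0.81951
Pd = 82.0%

82.0%


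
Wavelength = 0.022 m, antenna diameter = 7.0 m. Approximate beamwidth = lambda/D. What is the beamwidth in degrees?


BW_rad = 0.022 / 7.0 = 0.003143
BW_deg = 0.18 degrees

0.18 degrees


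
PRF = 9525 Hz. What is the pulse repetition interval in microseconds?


PRI = 1/9525 = 0.0001049869 s = 105.0 us

105.0 us


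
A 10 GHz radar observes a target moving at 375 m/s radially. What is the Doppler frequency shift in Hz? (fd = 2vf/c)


fd = 2 * 375 * 10000000000.0 / 3e8 = 25000.0 Hz

25000.0 Hz


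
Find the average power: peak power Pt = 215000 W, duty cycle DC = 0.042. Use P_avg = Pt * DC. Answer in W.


P_avg = 215000 * 0.042 = 9030.0 W

9030.0 W


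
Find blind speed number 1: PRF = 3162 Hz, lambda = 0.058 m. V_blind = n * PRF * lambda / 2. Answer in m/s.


V_blind = 1 * 3162 * 0.058 / 2 = 91.7 m/s

91.7 m/s


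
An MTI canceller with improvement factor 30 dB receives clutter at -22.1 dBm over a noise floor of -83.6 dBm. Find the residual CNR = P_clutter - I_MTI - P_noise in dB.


CNR = -22.1 - 30 - (-83.6) = 31.5 dB

31.5 dB


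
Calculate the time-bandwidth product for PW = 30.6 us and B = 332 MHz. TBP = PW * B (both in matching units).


TBP = 30.6 * 332 = 10159.2

10159.2


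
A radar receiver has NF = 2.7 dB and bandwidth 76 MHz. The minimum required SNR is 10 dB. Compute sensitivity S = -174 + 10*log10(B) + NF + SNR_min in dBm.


10*log10(76000000.0) = 78.81
S = -174 + 78.81 + 2.7 + 10 = -82.5 dBm

-82.5 dBm


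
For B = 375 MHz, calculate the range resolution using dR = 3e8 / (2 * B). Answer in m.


dR = 3e8 / (2 * 375000000.0) = 0.4 m

0.4 m


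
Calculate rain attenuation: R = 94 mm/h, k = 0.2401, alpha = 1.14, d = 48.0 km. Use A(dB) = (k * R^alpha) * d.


gamma = 0.2401 * 94^1.14 = 42.63418 dB/km
A = 42.63418 * 48.0 = 2046.44 dB

2046.44 dB


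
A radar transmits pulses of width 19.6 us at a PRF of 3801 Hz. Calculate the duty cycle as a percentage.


DC = 19.6e-6 * 3801 * 100 = 7.45%

7.45%


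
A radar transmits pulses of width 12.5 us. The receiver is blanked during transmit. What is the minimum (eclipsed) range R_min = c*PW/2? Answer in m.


R_min = 3e8 * 12.5e-6 / 2 = 1875.0 m

1875.0 m


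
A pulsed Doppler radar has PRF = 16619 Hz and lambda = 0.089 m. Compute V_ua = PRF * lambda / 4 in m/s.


V_ua = 16619 * 0.089 / 4 = 369.8 m/s

369.8 m/s


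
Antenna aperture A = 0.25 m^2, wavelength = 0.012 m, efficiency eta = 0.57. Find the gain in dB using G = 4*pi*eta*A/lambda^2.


G_linear = 4*pi*0.57*0.25/0.012^2 = 12435.47
G_dB = 10*log10(12435.47) = 40.9 dB

40.9 dB


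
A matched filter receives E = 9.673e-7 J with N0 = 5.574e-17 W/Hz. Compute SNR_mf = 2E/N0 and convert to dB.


SNR_lin = 2 * 9.673e-7 / 5.574e-17 = 3.471e10
SNR_dB = 10*log10(3.471e10) = 105.4 dB

105.4 dB


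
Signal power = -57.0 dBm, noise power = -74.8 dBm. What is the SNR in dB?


SNR = -57.0 - (-74.8) = 17.8 dB

17.8 dB


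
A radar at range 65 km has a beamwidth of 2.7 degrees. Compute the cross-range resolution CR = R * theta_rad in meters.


BW_rad = 0.04712389
CR = 65000 * 0.04712389 = 3063.1 m

3063.1 m


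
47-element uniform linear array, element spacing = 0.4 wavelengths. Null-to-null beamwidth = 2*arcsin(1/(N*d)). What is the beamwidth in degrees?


1/(N*d) = 1/(47*0.4) = 0.053191
BW = 2*arcsin(0.053191) = 6.1 degrees

6.1 degrees


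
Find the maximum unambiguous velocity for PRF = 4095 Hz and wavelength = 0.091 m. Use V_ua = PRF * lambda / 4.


V_ua = 4095 * 0.091 / 4 = 93.2 m/s

93.2 m/s


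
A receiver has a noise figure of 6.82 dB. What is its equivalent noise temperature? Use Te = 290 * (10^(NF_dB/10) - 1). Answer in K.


NF_lin = 10^(6.82/10) = 4.808393
Te = 290 * (4.808393 - 1) = 1104.4 K

1104.4 K


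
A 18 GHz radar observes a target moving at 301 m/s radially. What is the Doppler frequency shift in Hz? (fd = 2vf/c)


fd = 2 * 301 * 18000000000.0 / 3e8 = 36120.0 Hz

36120.0 Hz


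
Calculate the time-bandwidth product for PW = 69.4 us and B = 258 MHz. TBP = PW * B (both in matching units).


TBP = 69.4 * 258 = 17905.2

17905.2


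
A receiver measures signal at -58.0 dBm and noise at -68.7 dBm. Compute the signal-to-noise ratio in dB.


SNR = -58.0 - (-68.7) = 10.7 dB

10.7 dB


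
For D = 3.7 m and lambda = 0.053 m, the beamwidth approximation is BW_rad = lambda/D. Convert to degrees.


BW_rad = 0.053 / 3.7 = 0.014324
BW_deg = 0.82 degrees

0.82 degrees


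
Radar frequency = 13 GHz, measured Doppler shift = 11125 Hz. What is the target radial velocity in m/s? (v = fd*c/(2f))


v = 11125 * 3e8 / (2 * 13000000000.0) = 128.4 m/s

128.4 m/s


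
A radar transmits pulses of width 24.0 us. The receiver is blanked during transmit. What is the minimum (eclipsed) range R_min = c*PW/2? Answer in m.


R_min = 3e8 * 24.0e-6 / 2 = 3600.0 m

3600.0 m


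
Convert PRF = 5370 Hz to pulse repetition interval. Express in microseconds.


PRI = 1/5370 = 0.0001862197 s = 186.2 us

186.2 us


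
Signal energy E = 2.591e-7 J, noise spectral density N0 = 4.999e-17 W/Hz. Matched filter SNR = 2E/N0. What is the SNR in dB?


SNR_lin = 2 * 2.591e-7 / 4.999e-17 = 1.037e10
SNR_dB = 10*log10(1.037e10) = 100.2 dB

100.2 dB


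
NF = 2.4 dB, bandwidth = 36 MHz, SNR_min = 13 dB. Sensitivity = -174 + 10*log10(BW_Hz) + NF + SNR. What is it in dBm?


10*log10(36000000.0) = 75.56
S = -174 + 75.56 + 2.4 + 13 = -83.0 dBm

-83.0 dBm


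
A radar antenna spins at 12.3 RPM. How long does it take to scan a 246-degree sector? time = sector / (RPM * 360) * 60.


t = 246 / (12.3 * 360) * 60 = 3.33 s

3.33 s


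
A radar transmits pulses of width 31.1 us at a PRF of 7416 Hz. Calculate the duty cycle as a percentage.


DC = 31.1e-6 * 7416 * 100 = 23.06%

23.06%


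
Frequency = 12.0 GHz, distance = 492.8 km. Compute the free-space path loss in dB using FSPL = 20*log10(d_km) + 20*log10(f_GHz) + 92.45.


20*log10(492.8) = 53.85
20*log10(12.0) = 21.58
FSPL = 167.9 dB

167.9 dB


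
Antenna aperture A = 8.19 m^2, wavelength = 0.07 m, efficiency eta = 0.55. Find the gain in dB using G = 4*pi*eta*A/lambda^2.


G_linear = 4*pi*0.55*8.19/0.07^2 = 11552.08
G_dB = 10*log10(11552.08) = 40.6 dB

40.6 dB


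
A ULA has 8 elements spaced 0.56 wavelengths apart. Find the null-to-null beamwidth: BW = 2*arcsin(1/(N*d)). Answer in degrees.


1/(N*d) = 1/(8*0.56) = 0.223214
BW = 2*arcsin(0.223214) = 25.8 degrees

25.8 degrees


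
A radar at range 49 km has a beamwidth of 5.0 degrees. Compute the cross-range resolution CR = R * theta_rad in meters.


BW_rad = 0.087266463
CR = 49000 * 0.087266463 = 4276.1 m

4276.1 m


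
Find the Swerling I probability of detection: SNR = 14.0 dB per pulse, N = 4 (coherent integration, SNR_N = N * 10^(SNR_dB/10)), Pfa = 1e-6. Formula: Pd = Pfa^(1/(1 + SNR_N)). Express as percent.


SNR_lin = 10^(14.0/10) = 25.11886
SNR_N = 4 * 25.11886 = 100.47544
1/(1 + SNR_N) = 1/101.47544 = 0.0098546
Pd = (1e-6)^0.0098546 = 0.87271
Pd = 87.3%

87.3%


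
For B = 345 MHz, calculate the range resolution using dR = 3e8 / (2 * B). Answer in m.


dR = 3e8 / (2 * 345000000.0) = 0.43 m

0.43 m


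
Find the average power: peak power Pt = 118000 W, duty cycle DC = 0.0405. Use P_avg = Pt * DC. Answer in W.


P_avg = 118000 * 0.0405 = 4779.0 W

4779.0 W


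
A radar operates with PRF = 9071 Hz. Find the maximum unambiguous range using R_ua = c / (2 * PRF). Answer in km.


R_ua = 3e8 / (2 * 9071) = 16536.2 m = 16.5 km

16.5 km


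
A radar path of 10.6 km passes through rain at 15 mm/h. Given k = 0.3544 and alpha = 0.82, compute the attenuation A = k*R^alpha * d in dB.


gamma = 0.3544 * 15^0.82 = 3.26504 dB/km
A = 3.26504 * 10.6 = 34.61 dB

34.61 dB


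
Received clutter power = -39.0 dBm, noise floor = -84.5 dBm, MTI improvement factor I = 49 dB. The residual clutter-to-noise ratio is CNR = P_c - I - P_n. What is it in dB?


CNR = -39.0 - 49 - (-84.5) = -3.5 dB

-3.5 dB


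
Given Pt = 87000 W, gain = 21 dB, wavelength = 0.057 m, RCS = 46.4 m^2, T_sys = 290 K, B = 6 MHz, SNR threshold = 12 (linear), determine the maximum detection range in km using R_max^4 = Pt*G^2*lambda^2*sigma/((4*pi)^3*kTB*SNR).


G_lin = 10^(21/10) = 125.892541
R^4 = 87000 * 125.892541^2 * 0.057^2 * 46.4 / ((4*pi)^3 * 1.38e-23 * 290 * 6000000.0 * 12)
R^4 = 3.63536e17 m^4
R_max = (3.63536e17)^(1/4) = 24554.8 m = 24.6 km

24.6 km


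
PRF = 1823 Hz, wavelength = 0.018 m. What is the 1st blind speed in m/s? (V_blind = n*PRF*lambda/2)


V_blind = 1 * 1823 * 0.018 / 2 = 16.4 m/s

16.4 m/s


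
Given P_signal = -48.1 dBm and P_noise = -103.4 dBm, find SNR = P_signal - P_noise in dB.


SNR = -48.1 - (-103.4) = 55.3 dB

55.3 dB


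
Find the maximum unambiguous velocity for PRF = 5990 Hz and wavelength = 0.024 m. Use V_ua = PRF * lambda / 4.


V_ua = 5990 * 0.024 / 4 = 35.9 m/s

35.9 m/s


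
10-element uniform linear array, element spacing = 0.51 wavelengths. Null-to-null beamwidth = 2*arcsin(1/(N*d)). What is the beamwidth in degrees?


1/(N*d) = 1/(10*0.51) = 0.196078
BW = 2*arcsin(0.196078) = 22.6 degrees

22.6 degrees


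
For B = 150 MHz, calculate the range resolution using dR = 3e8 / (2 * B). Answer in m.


dR = 3e8 / (2 * 150000000.0) = 1.0 m

1.0 m


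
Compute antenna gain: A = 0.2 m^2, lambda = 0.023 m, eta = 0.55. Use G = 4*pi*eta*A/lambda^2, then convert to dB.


G_linear = 4*pi*0.55*0.2/0.023^2 = 2613.04
G_dB = 10*log10(2613.04) = 34.2 dB

34.2 dB


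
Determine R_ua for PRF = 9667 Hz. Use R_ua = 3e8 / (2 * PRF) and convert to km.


R_ua = 3e8 / (2 * 9667) = 15516.7 m = 15.5 km

15.5 km


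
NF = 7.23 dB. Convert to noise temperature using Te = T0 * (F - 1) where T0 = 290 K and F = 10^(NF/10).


NF_lin = 10^(7.23/10) = 5.284453
Te = 290 * (5.284453 - 1) = 1242.5 K

1242.5 K


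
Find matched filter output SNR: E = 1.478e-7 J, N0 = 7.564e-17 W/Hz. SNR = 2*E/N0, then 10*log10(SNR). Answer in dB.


SNR_lin = 2 * 1.478e-7 / 7.564e-17 = 3.908e9
SNR_dB = 10*log10(3.908e9) = 95.9 dB

95.9 dB


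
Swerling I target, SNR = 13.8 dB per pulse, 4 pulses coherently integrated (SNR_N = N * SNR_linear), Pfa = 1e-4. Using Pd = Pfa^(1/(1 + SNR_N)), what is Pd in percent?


SNR_lin = 10^(13.8/10) = 23.98833
SNR_N = 4 * 23.98833 = 95.95332
1/(1 + SNR_N) = 1/96.95332 = 0.0103142
Pd = (1e-4)^0.0103142 = 0.90938
Pd = 90.9%

90.9%


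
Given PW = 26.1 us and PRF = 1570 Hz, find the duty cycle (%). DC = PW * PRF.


DC = 26.1e-6 * 1570 * 100 = 4.1%

4.1%


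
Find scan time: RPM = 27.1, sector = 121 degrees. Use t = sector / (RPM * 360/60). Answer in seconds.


t = 121 / (27.1 * 360) * 60 = 0.74 s

0.74 s


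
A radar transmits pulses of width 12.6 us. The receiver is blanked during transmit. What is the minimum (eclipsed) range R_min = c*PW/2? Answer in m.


R_min = 3e8 * 12.6e-6 / 2 = 1890.0 m

1890.0 m


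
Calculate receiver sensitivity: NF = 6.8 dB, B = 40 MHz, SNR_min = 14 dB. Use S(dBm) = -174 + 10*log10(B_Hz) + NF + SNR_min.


10*log10(40000000.0) = 76.02
S = -174 + 76.02 + 6.8 + 14 = -77.2 dBm

-77.2 dBm


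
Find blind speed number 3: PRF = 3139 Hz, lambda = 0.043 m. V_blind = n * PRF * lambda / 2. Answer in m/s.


V_blind = 3 * 3139 * 0.043 / 2 = 202.5 m/s

202.5 m/s


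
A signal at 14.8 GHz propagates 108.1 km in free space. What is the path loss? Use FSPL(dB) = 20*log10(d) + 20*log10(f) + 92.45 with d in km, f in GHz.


20*log10(108.1) = 40.68
20*log10(14.8) = 23.41
FSPL = 156.5 dB

156.5 dB


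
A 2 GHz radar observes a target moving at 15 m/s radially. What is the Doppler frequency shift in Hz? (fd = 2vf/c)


fd = 2 * 15 * 2000000000.0 / 3e8 = 200.0 Hz

200.0 Hz


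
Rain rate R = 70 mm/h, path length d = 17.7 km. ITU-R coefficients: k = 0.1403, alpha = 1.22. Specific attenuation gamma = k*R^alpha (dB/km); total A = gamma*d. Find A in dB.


gamma = 0.1403 * 70^1.22 = 25.007903 dB/km
A = 25.007903 * 17.7 = 442.64 dB

442.64 dB


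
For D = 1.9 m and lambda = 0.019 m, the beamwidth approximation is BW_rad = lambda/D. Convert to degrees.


BW_rad = 0.019 / 1.9 = 0.01
BW_deg = 0.57 degrees

0.57 degrees


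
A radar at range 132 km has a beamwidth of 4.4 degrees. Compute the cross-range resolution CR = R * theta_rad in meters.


BW_rad = 0.076794487
CR = 132000 * 0.076794487 = 10136.9 m

10136.9 m


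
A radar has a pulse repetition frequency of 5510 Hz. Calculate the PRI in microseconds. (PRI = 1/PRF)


PRI = 1/5510 = 0.0001814882 s = 181.5 us

181.5 us


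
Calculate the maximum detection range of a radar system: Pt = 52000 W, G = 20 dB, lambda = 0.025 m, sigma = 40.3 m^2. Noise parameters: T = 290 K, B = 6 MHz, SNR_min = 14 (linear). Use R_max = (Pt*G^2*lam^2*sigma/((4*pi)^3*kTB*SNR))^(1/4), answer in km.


G_lin = 10^(20/10) = 100.0
R^4 = 52000 * 100.0^2 * 0.025^2 * 40.3 / ((4*pi)^3 * 1.38e-23 * 290 * 6000000.0 * 14)
R^4 = 1.96337e16 m^4
R_max = (1.96337e16)^(1/4) = 11837.2 m = 11.8 km

11.8 km


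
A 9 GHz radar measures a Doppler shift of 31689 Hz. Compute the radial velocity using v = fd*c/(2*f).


v = 31689 * 3e8 / (2 * 9000000000.0) = 528.2 m/s

528.2 m/s


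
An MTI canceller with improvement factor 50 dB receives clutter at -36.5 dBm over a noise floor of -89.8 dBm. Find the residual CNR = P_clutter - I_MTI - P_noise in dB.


CNR = -36.5 - 50 - (-89.8) = 3.3 dB

3.3 dB


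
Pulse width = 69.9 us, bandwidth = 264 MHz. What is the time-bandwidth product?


TBP = 69.9 * 264 = 18453.6

18453.6


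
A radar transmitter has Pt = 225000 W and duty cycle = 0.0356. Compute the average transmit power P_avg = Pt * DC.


P_avg = 225000 * 0.0356 = 8010.0 W

8010.0 W


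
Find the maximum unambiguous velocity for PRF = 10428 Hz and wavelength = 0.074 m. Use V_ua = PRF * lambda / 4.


V_ua = 10428 * 0.074 / 4 = 192.9 m/s

192.9 m/s


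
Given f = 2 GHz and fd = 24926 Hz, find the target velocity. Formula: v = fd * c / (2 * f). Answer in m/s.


v = 24926 * 3e8 / (2 * 2000000000.0) = 1869.5 m/s

1869.5 m/s


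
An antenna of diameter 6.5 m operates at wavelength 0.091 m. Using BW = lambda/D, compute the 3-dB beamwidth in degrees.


BW_rad = 0.091 / 6.5 = 0.014
BW_deg = 0.8 degrees

0.8 degrees


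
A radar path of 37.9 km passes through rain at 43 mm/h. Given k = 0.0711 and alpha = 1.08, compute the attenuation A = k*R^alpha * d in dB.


gamma = 0.0711 * 43^1.08 = 4.130623 dB/km
A = 4.130623 * 37.9 = 156.55 dB

156.55 dB


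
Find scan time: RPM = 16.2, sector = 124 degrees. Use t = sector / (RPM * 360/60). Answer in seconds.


t = 124 / (16.2 * 360) * 60 = 1.28 s

1.28 s


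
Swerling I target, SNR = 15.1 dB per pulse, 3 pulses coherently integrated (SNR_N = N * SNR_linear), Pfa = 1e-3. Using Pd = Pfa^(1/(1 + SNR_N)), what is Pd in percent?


SNR_lin = 10^(15.1/10) = 32.35937
SNR_N = 3 * 32.35937 = 97.07811
1/(1 + SNR_N) = 1/98.07811 = 0.010196
Pd = (1e-3)^0.010196 = 0.93199
Pd = 93.2%

93.2%


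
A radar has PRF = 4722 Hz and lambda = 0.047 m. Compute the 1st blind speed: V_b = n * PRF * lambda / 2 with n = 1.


V_blind = 1 * 4722 * 0.047 / 2 = 111.0 m/s

111.0 m/s


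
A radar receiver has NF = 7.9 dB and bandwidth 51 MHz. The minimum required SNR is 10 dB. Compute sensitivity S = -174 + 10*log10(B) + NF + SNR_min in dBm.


10*log10(51000000.0) = 77.08
S = -174 + 77.08 + 7.9 + 10 = -79.0 dBm

-79.0 dBm


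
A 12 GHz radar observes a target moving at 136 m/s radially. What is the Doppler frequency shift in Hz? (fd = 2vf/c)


fd = 2 * 136 * 12000000000.0 / 3e8 = 10880.0 Hz

10880.0 Hz


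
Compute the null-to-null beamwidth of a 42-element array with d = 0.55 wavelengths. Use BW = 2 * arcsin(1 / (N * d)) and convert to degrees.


1/(N*d) = 1/(42*0.55) = 0.04329
BW = 2*arcsin(0.04329) = 5.0 degrees

5.0 degrees


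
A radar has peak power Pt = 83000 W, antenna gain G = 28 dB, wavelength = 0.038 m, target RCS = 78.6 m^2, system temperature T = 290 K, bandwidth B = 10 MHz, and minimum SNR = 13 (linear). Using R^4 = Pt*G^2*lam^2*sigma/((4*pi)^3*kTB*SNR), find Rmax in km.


G_lin = 10^(28/10) = 630.957344
R^4 = 83000 * 630.957344^2 * 0.038^2 * 78.6 / ((4*pi)^3 * 1.38e-23 * 290 * 10000000.0 * 13)
R^4 = 3.6326e18 m^4
R_max = (3.6326e18)^(1/4) = 43657.1 m = 43.7 km

43.7 km


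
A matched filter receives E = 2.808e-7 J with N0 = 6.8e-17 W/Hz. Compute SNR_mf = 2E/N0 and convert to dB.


SNR_lin = 2 * 2.808e-7 / 6.8e-17 = 8.259e9
SNR_dB = 10*log10(8.259e9) = 99.2 dB

99.2 dB


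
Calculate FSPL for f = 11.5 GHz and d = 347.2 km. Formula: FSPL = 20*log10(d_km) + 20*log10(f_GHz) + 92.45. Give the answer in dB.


20*log10(347.2) = 50.81
20*log10(11.5) = 21.21
FSPL = 164.5 dB

164.5 dB


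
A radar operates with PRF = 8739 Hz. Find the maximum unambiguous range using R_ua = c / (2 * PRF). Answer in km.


R_ua = 3e8 / (2 * 8739) = 17164.4 m = 17.2 km

17.2 km


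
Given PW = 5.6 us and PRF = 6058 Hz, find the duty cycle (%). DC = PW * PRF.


DC = 5.6e-6 * 6058 * 100 = 3.39%

3.39%


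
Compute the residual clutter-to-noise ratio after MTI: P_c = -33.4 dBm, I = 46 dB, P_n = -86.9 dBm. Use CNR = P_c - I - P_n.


CNR = -33.4 - 46 - (-86.9) = 7.5 dB

7.5 dB


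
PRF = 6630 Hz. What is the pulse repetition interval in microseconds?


PRI = 1/6630 = 0.0001508296 s = 150.8 us

150.8 us


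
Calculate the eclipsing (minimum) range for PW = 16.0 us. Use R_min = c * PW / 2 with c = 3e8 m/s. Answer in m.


R_min = 3e8 * 16.0e-6 / 2 = 2400.0 m

2400.0 m


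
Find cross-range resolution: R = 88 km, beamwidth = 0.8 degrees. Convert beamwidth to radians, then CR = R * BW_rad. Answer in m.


BW_rad = 0.013962634
CR = 88000 * 0.013962634 = 1228.7 m

1228.7 m


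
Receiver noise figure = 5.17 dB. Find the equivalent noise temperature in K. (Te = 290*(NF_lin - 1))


NF_lin = 10^(5.17/10) = 3.288516
Te = 290 * (3.288516 - 1) = 663.7 K

663.7 K


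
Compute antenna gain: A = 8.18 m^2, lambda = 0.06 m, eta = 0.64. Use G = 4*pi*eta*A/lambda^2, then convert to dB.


G_linear = 4*pi*0.64*8.18/0.06^2 = 18274.3
G_dB = 10*log10(18274.3) = 42.6 dB

42.6 dB


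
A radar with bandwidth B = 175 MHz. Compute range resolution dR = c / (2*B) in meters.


dR = 3e8 / (2 * 175000000.0) = 0.86 m

0.86 m


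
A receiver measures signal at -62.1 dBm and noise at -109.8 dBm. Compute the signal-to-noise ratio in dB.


SNR = -62.1 - (-109.8) = 47.7 dB

47.7 dB


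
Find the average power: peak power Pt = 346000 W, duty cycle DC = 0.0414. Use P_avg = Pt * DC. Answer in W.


P_avg = 346000 * 0.0414 = 14324.4 W

14324.4 W


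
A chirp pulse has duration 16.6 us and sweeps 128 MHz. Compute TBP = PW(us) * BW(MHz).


TBP = 16.6 * 128 = 2124.8

2124.8


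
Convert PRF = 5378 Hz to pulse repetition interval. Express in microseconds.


PRI = 1/5378 = 0.0001859427 s = 185.9 us

185.9 us


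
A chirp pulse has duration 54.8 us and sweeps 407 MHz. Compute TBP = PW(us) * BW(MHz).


TBP = 54.8 * 407 = 22303.6

22303.6


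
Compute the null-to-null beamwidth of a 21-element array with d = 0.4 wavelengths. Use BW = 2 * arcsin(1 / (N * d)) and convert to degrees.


1/(N*d) = 1/(21*0.4) = 0.119048
BW = 2*arcsin(0.119048) = 13.7 degrees

13.7 degrees


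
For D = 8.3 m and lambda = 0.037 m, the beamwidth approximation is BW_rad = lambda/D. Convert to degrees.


BW_rad = 0.037 / 8.3 = 0.004458
BW_deg = 0.26 degrees

0.26 degrees


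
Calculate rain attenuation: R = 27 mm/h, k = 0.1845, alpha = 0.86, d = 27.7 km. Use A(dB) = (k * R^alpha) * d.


gamma = 0.1845 * 27^0.86 = 3.140286 dB/km
A = 3.140286 * 27.7 = 86.99 dB

86.99 dB


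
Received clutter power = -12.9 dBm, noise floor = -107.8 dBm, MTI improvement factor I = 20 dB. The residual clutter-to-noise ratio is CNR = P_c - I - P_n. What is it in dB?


CNR = -12.9 - 20 - (-107.8) = 74.9 dB

74.9 dB


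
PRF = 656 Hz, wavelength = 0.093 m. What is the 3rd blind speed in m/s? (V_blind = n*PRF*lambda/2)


V_blind = 3 * 656 * 0.093 / 2 = 91.5 m/s

91.5 m/s


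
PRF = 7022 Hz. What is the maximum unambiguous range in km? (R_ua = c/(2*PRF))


R_ua = 3e8 / (2 * 7022) = 21361.4 m = 21.4 km

21.4 km


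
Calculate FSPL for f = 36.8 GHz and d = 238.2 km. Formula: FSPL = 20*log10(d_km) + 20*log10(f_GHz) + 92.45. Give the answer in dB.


20*log10(238.2) = 47.54
20*log10(36.8) = 31.32
FSPL = 171.3 dB

171.3 dB


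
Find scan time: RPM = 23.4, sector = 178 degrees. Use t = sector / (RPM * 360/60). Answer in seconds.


t = 178 / (23.4 * 360) * 60 = 1.27 s

1.27 s


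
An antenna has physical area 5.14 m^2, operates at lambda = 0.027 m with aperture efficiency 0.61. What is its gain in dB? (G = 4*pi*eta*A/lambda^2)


G_linear = 4*pi*0.61*5.14/0.027^2 = 54047.46
G_dB = 10*log10(54047.46) = 47.3 dB

47.3 dB


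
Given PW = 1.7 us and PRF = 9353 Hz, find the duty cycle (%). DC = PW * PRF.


DC = 1.7e-6 * 9353 * 100 = 1.59%

1.59%


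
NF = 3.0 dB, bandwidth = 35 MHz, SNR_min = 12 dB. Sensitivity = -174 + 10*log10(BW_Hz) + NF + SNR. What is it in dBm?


10*log10(35000000.0) = 75.44
S = -174 + 75.44 + 3.0 + 12 = -83.6 dBm

-83.6 dBm


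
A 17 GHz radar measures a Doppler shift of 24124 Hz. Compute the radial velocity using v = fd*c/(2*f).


v = 24124 * 3e8 / (2 * 17000000000.0) = 212.9 m/s

212.9 m/s


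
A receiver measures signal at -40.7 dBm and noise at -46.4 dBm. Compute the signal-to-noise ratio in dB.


SNR = -40.7 - (-46.4) = 5.7 dB

5.7 dB


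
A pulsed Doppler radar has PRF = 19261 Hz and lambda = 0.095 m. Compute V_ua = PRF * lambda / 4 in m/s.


V_ua = 19261 * 0.095 / 4 = 457.4 m/s

457.4 m/s


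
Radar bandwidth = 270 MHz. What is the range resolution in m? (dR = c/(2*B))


dR = 3e8 / (2 * 270000000.0) = 0.56 m

0.56 m


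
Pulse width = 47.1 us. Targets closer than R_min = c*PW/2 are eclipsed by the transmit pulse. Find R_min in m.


R_min = 3e8 * 47.1e-6 / 2 = 7065.0 m

7065.0 m


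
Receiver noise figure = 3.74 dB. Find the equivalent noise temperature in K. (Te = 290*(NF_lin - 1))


NF_lin = 10^(3.74/10) = 2.36592
Te = 290 * (2.36592 - 1) = 396.1 K

396.1 K


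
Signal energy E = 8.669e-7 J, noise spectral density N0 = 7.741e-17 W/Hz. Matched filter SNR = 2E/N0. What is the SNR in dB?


SNR_lin = 2 * 8.669e-7 / 7.741e-17 = 2.24e10
SNR_dB = 10*log10(2.24e10) = 103.5 dB

103.5 dB


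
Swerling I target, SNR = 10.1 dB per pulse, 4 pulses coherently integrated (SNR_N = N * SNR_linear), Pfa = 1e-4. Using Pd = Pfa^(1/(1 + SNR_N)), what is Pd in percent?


SNR_lin = 10^(10.1/10) = 10.23293
SNR_N = 4 * 10.23293 = 40.93172
1/(1 + SNR_N) = 1/41.93172 = 0.0238483
Pd = (1e-4)^0.0238483 = 0.8028
Pd = 80.3%

80.3%


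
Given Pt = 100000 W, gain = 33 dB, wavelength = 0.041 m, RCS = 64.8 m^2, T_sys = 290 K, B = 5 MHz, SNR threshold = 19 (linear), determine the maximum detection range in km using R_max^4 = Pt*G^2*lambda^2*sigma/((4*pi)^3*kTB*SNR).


G_lin = 10^(33/10) = 1995.262315
R^4 = 100000 * 1995.262315^2 * 0.041^2 * 64.8 / ((4*pi)^3 * 1.38e-23 * 290 * 5000000.0 * 19)
R^4 = 5.74794e19 m^4
R_max = (5.74794e19)^(1/4) = 87071.9 m = 87.1 km

87.1 km


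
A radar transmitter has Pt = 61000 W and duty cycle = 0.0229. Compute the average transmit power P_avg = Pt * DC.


P_avg = 61000 * 0.0229 = 1396.9 W

1396.9 W


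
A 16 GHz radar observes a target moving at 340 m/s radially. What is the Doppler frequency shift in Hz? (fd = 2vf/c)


fd = 2 * 340 * 16000000000.0 / 3e8 = 36266.7 Hz

36266.7 Hz


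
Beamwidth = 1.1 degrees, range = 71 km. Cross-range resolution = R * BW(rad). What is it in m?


BW_rad = 0.019198622
CR = 71000 * 0.019198622 = 1363.1 m

1363.1 m


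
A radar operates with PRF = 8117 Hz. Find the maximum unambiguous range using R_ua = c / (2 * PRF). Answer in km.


R_ua = 3e8 / (2 * 8117) = 18479.7 m = 18.5 km

18.5 km


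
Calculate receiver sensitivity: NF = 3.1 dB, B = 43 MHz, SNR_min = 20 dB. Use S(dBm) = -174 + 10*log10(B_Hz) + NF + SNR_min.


10*log10(43000000.0) = 76.33
S = -174 + 76.33 + 3.1 + 20 = -74.6 dBm

-74.6 dBm


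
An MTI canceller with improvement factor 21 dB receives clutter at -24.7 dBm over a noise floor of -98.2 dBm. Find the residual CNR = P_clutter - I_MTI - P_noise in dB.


CNR = -24.7 - 21 - (-98.2) = 52.5 dB

52.5 dB


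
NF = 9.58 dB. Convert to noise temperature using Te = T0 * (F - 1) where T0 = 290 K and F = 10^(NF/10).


NF_lin = 10^(9.58/10) = 9.078205
Te = 290 * (9.078205 - 1) = 2342.7 K

2342.7 K


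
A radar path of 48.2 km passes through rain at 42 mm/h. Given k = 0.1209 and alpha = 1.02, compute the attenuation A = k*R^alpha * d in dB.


gamma = 0.1209 * 42^1.02 = 5.471931 dB/km
A = 5.471931 * 48.2 = 263.75 dB

263.75 dB


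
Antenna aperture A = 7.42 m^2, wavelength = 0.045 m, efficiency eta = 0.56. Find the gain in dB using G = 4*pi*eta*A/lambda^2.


G_linear = 4*pi*0.56*7.42/0.045^2 = 25785.57
G_dB = 10*log10(25785.57) = 44.1 dB

44.1 dB


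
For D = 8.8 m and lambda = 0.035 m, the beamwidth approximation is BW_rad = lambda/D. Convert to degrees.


BW_rad = 0.035 / 8.8 = 0.003977
BW_deg = 0.23 degrees

0.23 degrees


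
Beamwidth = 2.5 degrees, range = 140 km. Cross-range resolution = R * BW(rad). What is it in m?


BW_rad = 0.043633231
CR = 140000 * 0.043633231 = 6108.7 m

6108.7 m


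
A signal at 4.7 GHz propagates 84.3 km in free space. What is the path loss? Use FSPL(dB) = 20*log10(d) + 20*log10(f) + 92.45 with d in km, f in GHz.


20*log10(84.3) = 38.52
20*log10(4.7) = 13.44
FSPL = 144.4 dB

144.4 dB


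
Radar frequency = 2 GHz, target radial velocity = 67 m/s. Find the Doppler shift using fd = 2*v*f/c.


fd = 2 * 67 * 2000000000.0 / 3e8 = 893.3 Hz

893.3 Hz


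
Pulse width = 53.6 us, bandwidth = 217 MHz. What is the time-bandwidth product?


TBP = 53.6 * 217 = 11631.2

11631.2


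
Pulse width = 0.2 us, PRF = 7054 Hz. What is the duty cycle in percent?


DC = 0.2e-6 * 7054 * 100 = 0.14%

0.14%


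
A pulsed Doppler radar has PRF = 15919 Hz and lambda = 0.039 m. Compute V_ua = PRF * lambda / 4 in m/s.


V_ua = 15919 * 0.039 / 4 = 155.2 m/s

155.2 m/s


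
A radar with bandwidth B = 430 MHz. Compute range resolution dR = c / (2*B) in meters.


dR = 3e8 / (2 * 430000000.0) = 0.35 m

0.35 m


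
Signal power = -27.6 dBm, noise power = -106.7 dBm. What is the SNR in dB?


SNR = -27.6 - (-106.7) = 79.1 dB

79.1 dB


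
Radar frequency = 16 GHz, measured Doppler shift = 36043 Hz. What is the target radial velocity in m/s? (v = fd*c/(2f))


v = 36043 * 3e8 / (2 * 16000000000.0) = 337.9 m/s

337.9 m/s


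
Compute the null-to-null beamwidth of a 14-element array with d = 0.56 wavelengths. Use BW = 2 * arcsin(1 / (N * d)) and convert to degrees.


1/(N*d) = 1/(14*0.56) = 0.127551
BW = 2*arcsin(0.127551) = 14.7 degrees

14.7 degrees
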